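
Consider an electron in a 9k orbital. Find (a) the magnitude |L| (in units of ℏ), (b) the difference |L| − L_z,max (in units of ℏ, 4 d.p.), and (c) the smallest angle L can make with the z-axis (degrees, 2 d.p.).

For 9k, l = 7.
|L| = ℏ√(7·8) = 2√14 ℏ ≈ 7.483ℏ.
|L| − L_z,max = (2√14 − 7)ℏ ≈ 0.4833ℏ.
cos θ_min = 7/√56, so θ_min ≈ 20.70°.

|L| = 2√14 ℏ ≈ 7.483ℏ; |L|−L_z,max ≈ 0.4833ℏ; θ_min ≈ 20.70°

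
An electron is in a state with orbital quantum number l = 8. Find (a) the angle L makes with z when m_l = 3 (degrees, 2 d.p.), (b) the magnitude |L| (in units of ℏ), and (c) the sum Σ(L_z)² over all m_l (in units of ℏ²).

θ(m_l=3) ≈ 69.30°; |L| = 6√2 ℏ ≈ 8.485ℏ; Σ(L_z)² = 408 ℏ²

For m_l = 3: cos θ = 3/√72, θ ≈ 69.30°.
|L| = ℏ√(8·9) = 6√2 ℏ ≈ 8.485ℏ.
Σ m_l² = 408, so Σ(L_z)² = 408 ℏ².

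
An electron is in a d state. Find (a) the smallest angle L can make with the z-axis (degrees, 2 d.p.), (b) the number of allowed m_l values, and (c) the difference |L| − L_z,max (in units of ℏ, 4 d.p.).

θ_min ≈ 35.26°; 5 values; |L|−L_z,max ≈ 0.4495ℏ

The letter d corresponds to l = 2.
cos θ_min = 2/√6, so θ_min ≈ 35.26°.
There are 2l+1 = 5 values of m_l.
|L| − L_z,max = (√6 − 2)ℏ ≈ 0.4495ℏ.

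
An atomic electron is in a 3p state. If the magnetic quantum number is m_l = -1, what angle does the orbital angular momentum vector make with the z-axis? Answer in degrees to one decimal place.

θ ≈ 135.0°

The 3p subshell has l = 1.
|L| = ℏ√(l(l+1)) = √2 ℏ.
L_z = m_l ℏ = −1ℏ.
cos θ = L_z/|L| = -1/√2, so θ ≈ 135.0°.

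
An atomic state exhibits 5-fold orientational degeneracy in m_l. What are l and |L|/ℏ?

5 = 2l + 1, so l = (5−1)/2 = 2.
|L| = ℏ√(l(l+1)) = ℏ√(2·3) = √6 ℏ.

l = 2, |L| = √6 ℏ ≈ 2.449ℏ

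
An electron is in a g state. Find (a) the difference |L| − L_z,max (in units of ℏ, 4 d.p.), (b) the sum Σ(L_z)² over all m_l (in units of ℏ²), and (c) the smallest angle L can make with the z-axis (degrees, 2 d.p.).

The letter g corresponds to l = 4.
|L| − L_z,max = (2√5 − 4)ℏ ≈ 0.4721ℏ.
Σ m_l² = 60, so Σ(L_z)² = 60 ℏ².
cos θ_min = 4/√20, so θ_min ≈ 26.57°.

|L|−L_z,max ≈ 0.4721ℏ; Σ(L_z)² = 60 ℏ²; θ_min ≈ 26.57°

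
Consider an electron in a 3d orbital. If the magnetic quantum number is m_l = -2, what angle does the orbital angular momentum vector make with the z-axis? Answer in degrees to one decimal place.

3d means n = 3, l = 2.
|L| = ℏ√(l(l+1)) = √6 ℏ.
L_z = m_l ℏ = −2ℏ.
cos θ = L_z/|L| = -2/√6, so θ ≈ 144.7°.

θ ≈ 144.7°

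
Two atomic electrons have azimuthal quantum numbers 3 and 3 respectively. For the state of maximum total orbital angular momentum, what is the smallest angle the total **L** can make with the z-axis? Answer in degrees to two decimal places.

Angular momentum addition gives L = |l₁ − l₂|, …, l₁ + l₂.
L ∈ {0, 1, 2, 3, 4, 5, 6}.
The maximum is L = 6, with |L_tot| = ℏ√(6·7) = √42 ℏ.
The minimum angle with z is arccos(6/√42) ≈ 22.21°.

θ_min ≈ 22.21°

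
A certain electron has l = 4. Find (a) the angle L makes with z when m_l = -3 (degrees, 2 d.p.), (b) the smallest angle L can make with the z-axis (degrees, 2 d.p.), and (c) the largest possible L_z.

For m_l = -3: cos θ = -3/√20, θ ≈ 132.13°.
cos θ_min = 4/√20, so θ_min ≈ 26.57°.
L_z,max = lℏ = 4ℏ.

θ(m_l=-3) ≈ 132.13°; θ_min ≈ 26.57°; L_z,max = 4ℏ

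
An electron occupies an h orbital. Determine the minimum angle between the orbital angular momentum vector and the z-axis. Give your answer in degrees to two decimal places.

H corresponds to l = 5.
|L| = ℏ√(l(l+1)) = √30 ℏ.
The smallest angle corresponds to the largest L_z, i.e. m_l = l = 5, giving L_z = 5ℏ.
cos θ_min = 5/√30, so θ_min ≈ 24.09°.

θ_min ≈ 24.09°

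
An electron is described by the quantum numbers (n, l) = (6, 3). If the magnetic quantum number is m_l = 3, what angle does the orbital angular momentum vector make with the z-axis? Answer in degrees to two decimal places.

|L| = ℏ√(l(l+1)) = 2√3 ℏ.
L_z = m_l ℏ = 3ℏ.
cos θ = L_z/|L| = 3/√12, so θ ≈ 30.00°.

θ ≈ 30.00°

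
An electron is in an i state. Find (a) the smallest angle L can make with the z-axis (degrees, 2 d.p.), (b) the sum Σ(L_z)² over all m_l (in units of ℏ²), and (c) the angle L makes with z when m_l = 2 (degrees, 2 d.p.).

θ_min ≈ 22.21°; Σ(L_z)² = 182 ℏ²; θ(m_l=2) ≈ 72.02°

For an i orbital, l = 6.
cos θ_min = 6/√42, so θ_min ≈ 22.21°.
Σ m_l² = 182, so Σ(L_z)² = 182 ℏ².
For m_l = 2: cos θ = 2/√42, θ ≈ 72.02°.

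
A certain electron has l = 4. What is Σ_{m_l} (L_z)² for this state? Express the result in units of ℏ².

m_l runs from −4 to 4, i.e. {-4, -3, -2, -1, 0, 1, 2, 3, 4}.
Σ m_l² = l(l+1)(2l+1)/3 = 4·5·9/3 = 60.

Σ(L_z)² = 60 ℏ²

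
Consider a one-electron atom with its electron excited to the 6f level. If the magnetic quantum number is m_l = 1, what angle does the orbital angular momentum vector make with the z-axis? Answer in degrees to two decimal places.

The 6f level has l = 3.
|L| = √(l(l+1)) ℏ = 2√3 ℏ.
L_z = m_l ℏ = 1ℏ.
cos θ = L_z/|L| = 1/√12, so θ ≈ 73.22°.

θ ≈ 73.22°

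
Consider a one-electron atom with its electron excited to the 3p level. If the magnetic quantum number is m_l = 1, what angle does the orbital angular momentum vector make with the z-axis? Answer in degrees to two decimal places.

The 3p level has l = 1.
|L|² = l(l+1)ℏ² = 2ℏ², so |L| = √2 ℏ.
L_z = m_l ℏ = 1ℏ.
cos θ = L_z/|L| = 1/√2, so θ ≈ 45.00°.

θ ≈ 45.00°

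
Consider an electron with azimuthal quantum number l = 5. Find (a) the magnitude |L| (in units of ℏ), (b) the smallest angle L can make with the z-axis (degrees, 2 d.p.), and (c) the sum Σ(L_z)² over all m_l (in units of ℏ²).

|L| = ℏ√(5·6) = √30 ℏ ≈ 5.477ℏ.
cos θ_min = 5/√30, so θ_min ≈ 24.09°.
Σ m_l² = 110, so Σ(L_z)² = 110 ℏ².

|L| = √30 ℏ ≈ 5.477ℏ; θ_min ≈ 24.09°; Σ(L_z)² = 110 ℏ²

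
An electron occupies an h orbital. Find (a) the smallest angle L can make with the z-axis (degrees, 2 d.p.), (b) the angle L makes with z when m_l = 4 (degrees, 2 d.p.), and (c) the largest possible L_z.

H corresponds to l = 5.
cos θ_min = 5/√30, so θ_min ≈ 24.09°.
For m_l = 4: cos θ = 4/√30, θ ≈ 43.09°.
L_z,max = lℏ = 5ℏ.

θ_min ≈ 24.09°; θ(m_l=4) ≈ 43.09°; L_z,max = 5ℏ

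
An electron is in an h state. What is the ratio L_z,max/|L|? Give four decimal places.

L_z,max/|L| = 0.9129

For an h orbital, l = 5.
|L| = √30 ℏ ≈ 5.4772ℏ, while L_z,max = lℏ = 5ℏ.
L_z,max/|L| = 5/√30 = 0.9129.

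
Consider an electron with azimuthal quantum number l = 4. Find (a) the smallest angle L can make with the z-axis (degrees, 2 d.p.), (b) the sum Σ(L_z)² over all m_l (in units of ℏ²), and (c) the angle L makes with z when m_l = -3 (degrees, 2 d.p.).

cos θ_min = 4/√20, so θ_min ≈ 26.57°.
Σ m_l² = 60, so Σ(L_z)² = 60 ℏ².
For m_l = -3: cos θ = -3/√20, θ ≈ 132.13°.

θ_min ≈ 26.57°; Σ(L_z)² = 60 ℏ²; θ(m_l=-3) ≈ 132.13°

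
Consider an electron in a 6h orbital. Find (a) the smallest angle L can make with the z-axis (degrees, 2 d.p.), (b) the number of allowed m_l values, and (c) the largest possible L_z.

The 6h subshell has l = 5.
cos θ_min = 5/√30, so θ_min ≈ 24.09°.
There are 2l+1 = 11 values of m_l.
L_z,max = lℏ = 5ℏ.

θ_min ≈ 24.09°; 11 values; L_z,max = 5ℏ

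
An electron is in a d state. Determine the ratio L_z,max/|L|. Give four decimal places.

L_z,max/|L| = 0.8165

A d state has l = 2.
|L| = √6 ℏ ≈ 2.4495ℏ, while L_z,max = lℏ = 2ℏ.
L_z,max/|L| = 2/√6 = 0.8165.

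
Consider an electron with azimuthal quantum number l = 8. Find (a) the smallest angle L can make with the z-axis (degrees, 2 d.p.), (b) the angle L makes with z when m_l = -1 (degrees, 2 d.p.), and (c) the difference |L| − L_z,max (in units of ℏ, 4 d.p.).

cos θ_min = 8/√72, so θ_min ≈ 19.47°.
For m_l = -1: cos θ = -1/√72, θ ≈ 96.77°.
|L| − L_z,max = (6√2 − 8)ℏ ≈ 0.4853ℏ.

θ_min ≈ 19.47°; θ(m_l=-1) ≈ 96.77°; |L|−L_z,max ≈ 0.4853ℏ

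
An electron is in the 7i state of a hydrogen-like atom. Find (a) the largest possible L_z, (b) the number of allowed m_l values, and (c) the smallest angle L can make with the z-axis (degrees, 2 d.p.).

L_z,max = 6ℏ; 13 values; θ_min ≈ 22.21°

For 7i, l = 6.
L_z,max = lℏ = 6ℏ.
There are 2l+1 = 13 values of m_l.
cos θ_min = 6/√42, so θ_min ≈ 22.21°.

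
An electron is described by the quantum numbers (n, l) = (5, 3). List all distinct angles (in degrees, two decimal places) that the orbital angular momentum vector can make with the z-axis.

θ ∈ {30.00°, 54.74°, 73.22°, 90.00°, 106.78°, 125.26°, 150.00°}

|L|² = l(l+1)ℏ² = 12ℏ², so |L| = 2√3 ℏ.
cos θ = m_l/√12 for each m_l ∈ {-3, -2, -1, 0, 1, 2, 3}.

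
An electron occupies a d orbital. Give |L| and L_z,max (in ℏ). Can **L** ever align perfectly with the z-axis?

The letter d corresponds to l = 2.
|L| = √6 ℏ ≈ 2.4495ℏ, while L_z,max = lℏ = 2ℏ.
Since |L| > L_z,max, the vector can never point exactly along z; the closest it comes is θ_min = arccos(2/√6) ≈ 35.3°.

No: L_z,max = 2ℏ < |L| = √6 ℏ ≈ 2.449ℏ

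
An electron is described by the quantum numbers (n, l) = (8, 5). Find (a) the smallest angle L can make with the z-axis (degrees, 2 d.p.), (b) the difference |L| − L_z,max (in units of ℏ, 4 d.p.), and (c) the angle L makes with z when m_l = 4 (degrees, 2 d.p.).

cos θ_min = 5/√30, so θ_min ≈ 24.09°.
|L| − L_z,max = (√30 − 5)ℏ ≈ 0.4772ℏ.
For m_l = 4: cos θ = 4/√30, θ ≈ 43.09°.

θ_min ≈ 24.09°; |L|−L_z,max ≈ 0.4772ℏ; θ(m_l=4) ≈ 43.09°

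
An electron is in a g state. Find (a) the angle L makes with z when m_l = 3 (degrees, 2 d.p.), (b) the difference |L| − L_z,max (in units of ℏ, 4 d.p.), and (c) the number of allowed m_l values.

θ(m_l=3) ≈ 47.87°; |L|−L_z,max ≈ 0.4721ℏ; 9 values

The letter g corresponds to l = 4.
For m_l = 3: cos θ = 3/√20, θ ≈ 47.87°.
|L| − L_z,max = (2√5 − 4)ℏ ≈ 0.4721ℏ.
There are 2l+1 = 9 values of m_l.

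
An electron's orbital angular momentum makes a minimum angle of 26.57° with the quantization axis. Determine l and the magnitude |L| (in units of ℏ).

At minimum angle, m_l = l, so cos θ = l/√(l(l+1)); cos²θ = l/(l+1) = 0.7999.
Solving: l = 4.
Then |L| = ℏ√(4·5) = 2√5 ℏ.

l = 4, |L| = 2√5 ℏ ≈ 4.472ℏ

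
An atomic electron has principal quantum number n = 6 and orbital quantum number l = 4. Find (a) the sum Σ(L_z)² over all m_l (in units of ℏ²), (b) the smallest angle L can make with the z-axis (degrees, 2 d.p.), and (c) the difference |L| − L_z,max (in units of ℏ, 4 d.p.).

Σ m_l² = 60, so Σ(L_z)² = 60 ℏ².
cos θ_min = 4/√20, so θ_min ≈ 26.57°.
|L| − L_z,max = (2√5 − 4)ℏ ≈ 0.4721ℏ.

Σ(L_z)² = 60 ℏ²; θ_min ≈ 26.57°; |L|−L_z,max ≈ 0.4721ℏ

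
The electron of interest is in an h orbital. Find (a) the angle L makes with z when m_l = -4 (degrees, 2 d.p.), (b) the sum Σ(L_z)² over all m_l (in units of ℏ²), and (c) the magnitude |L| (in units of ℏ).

θ(m_l=-4) ≈ 136.91°; Σ(L_z)² = 110 ℏ²; |L| = √30 ℏ ≈ 5.477ℏ

For an h orbital, l = 5.
For m_l = -4: cos θ = -4/√30, θ ≈ 136.91°.
Σ m_l² = 110, so Σ(L_z)² = 110 ℏ².
|L| = ℏ√(5·6) = √30 ℏ ≈ 5.477ℏ.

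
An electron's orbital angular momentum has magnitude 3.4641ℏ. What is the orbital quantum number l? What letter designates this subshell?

Since |L|² = l(l+1)ℏ², l(l+1) = 12.
l² + l − 12 = 0 ⇒ l = 3.

l = 3 (f orbital)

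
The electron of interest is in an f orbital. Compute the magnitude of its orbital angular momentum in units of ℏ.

|L| = 2√3 ℏ ≈ 3.464ℏ

For an f orbital, l = 3.
|L| = ℏ√(l(l+1)) = ℏ√(3·4) = 2√3 ℏ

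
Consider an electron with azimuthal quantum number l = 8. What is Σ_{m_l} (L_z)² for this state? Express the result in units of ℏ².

m_l runs from −8 to 8, i.e. {-8, -7, -6, -5, -4, -3, -2, -1, 0, 1, 2, 3, 4, 5, 6, 7, 8}.
Σ m_l² = l(l+1)(2l+1)/3 = 8·9·17/3 = 408.

Σ(L_z)² = 408 ℏ²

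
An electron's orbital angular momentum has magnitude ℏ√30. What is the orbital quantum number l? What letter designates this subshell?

|L| = ℏ√(l(l+1)), so l(l+1) = 30.
Solving: l = 5.

l = 5 (h orbital)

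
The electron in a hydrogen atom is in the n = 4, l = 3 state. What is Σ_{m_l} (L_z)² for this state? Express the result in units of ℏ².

Σ(L_z)² = 28 ℏ²

The allowed m_l values are -3, -2, -1, 0, 1, 2, 3.
Σ m_l² = 2·(1 + 4 + 9) = 28.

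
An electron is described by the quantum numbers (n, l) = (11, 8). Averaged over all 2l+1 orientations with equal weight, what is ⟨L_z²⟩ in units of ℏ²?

m_l ∈ {-8, -7, -6, -5, -4, -3, -2, -1, 0, 1, 2, 3, 4, 5, 6, 7, 8}.
Average of L_z² over 17 states: 408/17 ℏ² = 24 ℏ².

⟨L_z²⟩ = 24 ℏ²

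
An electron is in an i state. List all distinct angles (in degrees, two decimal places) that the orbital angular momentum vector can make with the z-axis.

An i state has l = 6.
|L| = √(l(l+1)) ℏ = √42 ℏ.
cos θ = m_l/√42 for each m_l ∈ {-6, -5, -4, -3, -2, -1, 0, 1, 2, 3, 4, 5, 6}.

θ ∈ {22.21°, 39.51°, 51.89°, 62.42°, 72.02°, 81.12°, 90.00°, 98.88°, 107.98°, 117.58°, 128.11°, 140.49°, 157.79°}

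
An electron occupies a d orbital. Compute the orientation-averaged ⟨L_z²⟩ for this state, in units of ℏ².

The letter d corresponds to l = 2.
m_l ∈ {-2, -1, 0, 1, 2}.
Average of L_z² over 5 states: 10/5 ℏ² = 2 ℏ².

⟨L_z²⟩ = 2 ℏ²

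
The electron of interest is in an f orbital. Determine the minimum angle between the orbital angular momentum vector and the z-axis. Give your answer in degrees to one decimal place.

F corresponds to l = 3.
|L| = √(l(l+1)) ℏ = 2√3 ℏ.
The smallest angle corresponds to the largest L_z, i.e. m_l = l = 3, giving L_z = 3ℏ.
cos θ_min = 3/√12, so θ_min ≈ 30.0°.

θ_min ≈ 30.0°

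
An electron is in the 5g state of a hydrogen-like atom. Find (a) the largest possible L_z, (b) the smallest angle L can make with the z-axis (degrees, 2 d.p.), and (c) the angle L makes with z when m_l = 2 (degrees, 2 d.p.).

L_z,max = 4ℏ; θ_min ≈ 26.57°; θ(m_l=2) ≈ 63.43°

For 5g, l = 4.
L_z,max = lℏ = 4ℏ.
cos θ_min = 4/√20, so θ_min ≈ 26.57°.
For m_l = 2: cos θ = 2/√20, θ ≈ 63.43°.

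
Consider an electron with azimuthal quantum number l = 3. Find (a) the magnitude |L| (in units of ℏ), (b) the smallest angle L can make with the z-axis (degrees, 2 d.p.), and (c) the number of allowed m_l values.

|L| = ℏ√(3·4) = 2√3 ℏ ≈ 3.464ℏ.
cos θ_min = 3/√12, so θ_min ≈ 30.00°.
There are 2l+1 = 7 values of m_l.

|L| = 2√3 ℏ ≈ 3.464ℏ; θ_min ≈ 30.00°; 7 values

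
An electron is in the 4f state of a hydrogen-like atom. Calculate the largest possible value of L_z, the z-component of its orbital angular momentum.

L_z,max = 3ℏ

The 4f subshell has l = 3.
L_z = m_l ℏ with m_l ∈ {−3, …, 3}; the maximum is m_l = 3.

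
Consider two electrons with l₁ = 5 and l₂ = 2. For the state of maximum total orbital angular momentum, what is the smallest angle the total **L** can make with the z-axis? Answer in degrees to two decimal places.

Angular momentum addition gives L = |l₁ − l₂|, …, l₁ + l₂.
Allowed values: L = 3, 4, 5, 6, 7.
The maximum is L = 7, with |L_tot| = ℏ√(7·8) = 2√14 ℏ.
The minimum angle with z is arccos(7/√56) ≈ 20.70°.

θ_min ≈ 20.70°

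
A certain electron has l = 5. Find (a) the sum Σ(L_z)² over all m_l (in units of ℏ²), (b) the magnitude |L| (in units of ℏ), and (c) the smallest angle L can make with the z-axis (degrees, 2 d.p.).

Σ(L_z)² = 110 ℏ²; |L| = √30 ℏ ≈ 5.477ℏ; θ_min ≈ 24.09°

Σ m_l² = 110, so Σ(L_z)² = 110 ℏ².
|L| = ℏ√(5·6) = √30 ℏ ≈ 5.477ℏ.
cos θ_min = 5/√30, so θ_min ≈ 24.09°.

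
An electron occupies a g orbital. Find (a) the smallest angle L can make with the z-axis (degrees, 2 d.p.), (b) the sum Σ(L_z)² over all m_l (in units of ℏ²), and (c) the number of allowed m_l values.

G corresponds to l = 4.
cos θ_min = 4/√20, so θ_min ≈ 26.57°.
Σ m_l² = 60, so Σ(L_z)² = 60 ℏ².
There are 2l+1 = 9 values of m_l.

θ_min ≈ 26.57°; Σ(L_z)² = 60 ℏ²; 9 values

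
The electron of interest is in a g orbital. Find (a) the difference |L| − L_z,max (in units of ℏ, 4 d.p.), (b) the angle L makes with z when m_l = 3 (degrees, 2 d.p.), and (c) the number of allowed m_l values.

|L|−L_z,max ≈ 0.4721ℏ; θ(m_l=3) ≈ 47.87°; 9 values

A g state has l = 4.
|L| − L_z,max = (2√5 − 4)ℏ ≈ 0.4721ℏ.
For m_l = 3: cos θ = 3/√20, θ ≈ 47.87°.
There are 2l+1 = 9 values of m_l.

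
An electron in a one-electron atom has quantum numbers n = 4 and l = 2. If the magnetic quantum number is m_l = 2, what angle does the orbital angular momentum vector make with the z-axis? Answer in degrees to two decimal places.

θ ≈ 35.26°

|L| = √(l(l+1)) ℏ = √6 ℏ.
L_z = m_l ℏ = 2ℏ.
cos θ = L_z/|L| = 2/√6, so θ ≈ 35.26°.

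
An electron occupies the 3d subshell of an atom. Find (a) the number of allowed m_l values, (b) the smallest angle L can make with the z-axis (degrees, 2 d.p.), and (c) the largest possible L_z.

The 3d subshell has l = 2.
There are 2l+1 = 5 values of m_l.
cos θ_min = 2/√6, so θ_min ≈ 35.26°.
L_z,max = lℏ = 2ℏ.

5 values; θ_min ≈ 35.26°; L_z,max = 2ℏ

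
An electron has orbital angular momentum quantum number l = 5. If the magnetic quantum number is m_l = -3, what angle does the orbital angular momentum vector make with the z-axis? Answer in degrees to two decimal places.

|L| = √(l(l+1)) ℏ = √30 ℏ.
L_z = m_l ℏ = −3ℏ.
cos θ = L_z/|L| = -3/√30, so θ ≈ 123.21°.

θ ≈ 123.21°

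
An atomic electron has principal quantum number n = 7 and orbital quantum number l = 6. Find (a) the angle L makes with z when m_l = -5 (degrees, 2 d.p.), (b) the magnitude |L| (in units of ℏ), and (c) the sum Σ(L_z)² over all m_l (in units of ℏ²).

θ(m_l=-5) ≈ 140.49°; |L| = √42 ℏ ≈ 6.481ℏ; Σ(L_z)² = 182 ℏ²

For m_l = -5: cos θ = -5/√42, θ ≈ 140.49°.
|L| = ℏ√(6·7) = √42 ℏ ≈ 6.481ℏ.
Σ m_l² = 182, so Σ(L_z)² = 182 ℏ².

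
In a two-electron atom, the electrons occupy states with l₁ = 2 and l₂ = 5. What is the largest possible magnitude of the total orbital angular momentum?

By the triangle rule, |l₁ − l₂| ≤ L ≤ l₁ + l₂.
Allowed values: L = 3, 4, 5, 6, 7.
The largest magnitude corresponds to L = 7: |L_tot| = ℏ√(7·8) = 2√14 ℏ.

|L_tot|_max = 2√14 ℏ ≈ 7.483ℏ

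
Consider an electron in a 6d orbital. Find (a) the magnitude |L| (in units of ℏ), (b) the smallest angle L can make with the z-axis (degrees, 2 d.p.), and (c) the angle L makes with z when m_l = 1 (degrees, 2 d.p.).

|L| = √6 ℏ ≈ 2.449ℏ; θ_min ≈ 35.26°; θ(m_l=1) ≈ 65.91°

The 6d subshell has l = 2.
|L| = ℏ√(2·3) = √6 ℏ ≈ 2.449ℏ.
cos θ_min = 2/√6, so θ_min ≈ 35.26°.
For m_l = 1: cos θ = 1/√6, θ ≈ 65.91°.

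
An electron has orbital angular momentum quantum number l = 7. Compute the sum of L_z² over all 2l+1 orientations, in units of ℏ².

m_l ∈ {-7, -6, -5, -4, -3, -2, -1, 0, 1, 2, 3, 4, 5, 6, 7}.
Summing m² from −7 to 7: Σ m_l² = 280.

Σ(L_z)² = 280 ℏ²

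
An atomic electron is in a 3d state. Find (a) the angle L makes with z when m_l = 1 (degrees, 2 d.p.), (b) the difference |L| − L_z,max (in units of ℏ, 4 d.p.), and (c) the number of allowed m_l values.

θ(m_l=1) ≈ 65.91°; |L|−L_z,max ≈ 0.4495ℏ; 5 values

The 3d subshell has l = 2.
For m_l = 1: cos θ = 1/√6, θ ≈ 65.91°.
|L| − L_z,max = (√6 − 2)ℏ ≈ 0.4495ℏ.
There are 2l+1 = 5 values of m_l.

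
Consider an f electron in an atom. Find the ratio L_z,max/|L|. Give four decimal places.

An f state has l = 3.
|L| = 2√3 ℏ ≈ 3.4641ℏ, while L_z,max = lℏ = 3ℏ.
L_z,max/|L| = 3/√12 = 0.8660.

L_z,max/|L| = 0.8660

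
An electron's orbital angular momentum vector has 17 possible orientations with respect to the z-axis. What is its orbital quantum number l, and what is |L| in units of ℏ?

17 = 2l + 1, so l = (17−1)/2 = 8.
Then |L| = √(l(l+1)) ℏ = 6√2 ℏ.

l = 8, |L| = 6√2 ℏ ≈ 8.485ℏ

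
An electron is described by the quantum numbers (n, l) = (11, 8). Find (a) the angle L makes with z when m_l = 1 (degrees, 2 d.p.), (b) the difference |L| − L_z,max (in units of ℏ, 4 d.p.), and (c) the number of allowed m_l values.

For m_l = 1: cos θ = 1/√72, θ ≈ 83.23°.
|L| − L_z,max = (6√2 − 8)ℏ ≈ 0.4853ℏ.
There are 2l+1 = 17 values of m_l.

θ(m_l=1) ≈ 83.23°; |L|−L_z,max ≈ 0.4853ℏ; 17 values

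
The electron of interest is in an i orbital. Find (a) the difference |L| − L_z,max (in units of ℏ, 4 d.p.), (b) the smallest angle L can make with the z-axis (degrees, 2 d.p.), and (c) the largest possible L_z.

For an i orbital, l = 6.
|L| − L_z,max = (√42 − 6)ℏ ≈ 0.4807ℏ.
cos θ_min = 6/√42, so θ_min ≈ 22.21°.
L_z,max = lℏ = 6ℏ.

|L|−L_z,max ≈ 0.4807ℏ; θ_min ≈ 22.21°; L_z,max = 6ℏ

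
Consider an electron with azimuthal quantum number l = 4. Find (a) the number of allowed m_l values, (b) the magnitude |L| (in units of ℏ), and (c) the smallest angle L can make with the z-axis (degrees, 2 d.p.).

9 values; |L| = 2√5 ℏ ≈ 4.472ℏ; θ_min ≈ 26.57°

There are 2l+1 = 9 values of m_l.
|L| = ℏ√(4·5) = 2√5 ℏ ≈ 4.472ℏ.
cos θ_min = 4/√20, so θ_min ≈ 26.57°.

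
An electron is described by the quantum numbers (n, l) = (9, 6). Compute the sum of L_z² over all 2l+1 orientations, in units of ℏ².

The allowed m_l values are -6, -5, -4, -3, -2, -1, 0, 1, 2, 3, 4, 5, 6.
Σ m_l² = 2·(1 + 4 + 9 + 16 + 25 + 36) = 182.

Σ(L_z)² = 182 ℏ²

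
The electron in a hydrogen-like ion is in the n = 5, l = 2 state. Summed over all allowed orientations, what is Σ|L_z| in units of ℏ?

Σ|L_z| = 6 ℏ

The allowed m_l values are -2, -1, 0, 1, 2.
Σ|m_l| = 2·2(2+1)/2 = 6.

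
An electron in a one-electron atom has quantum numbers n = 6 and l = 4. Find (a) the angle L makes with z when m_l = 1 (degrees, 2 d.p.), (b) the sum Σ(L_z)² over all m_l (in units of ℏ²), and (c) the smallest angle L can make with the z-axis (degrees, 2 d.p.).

θ(m_l=1) ≈ 77.08°; Σ(L_z)² = 60 ℏ²; θ_min ≈ 26.57°

For m_l = 1: cos θ = 1/√20, θ ≈ 77.08°.
Σ m_l² = 60, so Σ(L_z)² = 60 ℏ².
cos θ_min = 4/√20, so θ_min ≈ 26.57°.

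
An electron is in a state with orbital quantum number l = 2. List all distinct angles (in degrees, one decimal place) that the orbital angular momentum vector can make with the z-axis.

θ ∈ {35.3°, 65.9°, 90.0°, 114.1°, 144.7°}

|L| = √(l(l+1)) ℏ = √6 ℏ.
cos θ = m_l/√6 for each m_l ∈ {-2, -1, 0, 1, 2}.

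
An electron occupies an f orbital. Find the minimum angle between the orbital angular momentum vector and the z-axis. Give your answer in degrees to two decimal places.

θ_min ≈ 30.00°

For an f orbital, l = 3.
|L| = √(l(l+1)) ℏ = 2√3 ℏ.
The smallest angle corresponds to the largest L_z, i.e. m_l = l = 3, giving L_z = 3ℏ.
cos θ_min = 3/√12, so θ_min ≈ 30.00°.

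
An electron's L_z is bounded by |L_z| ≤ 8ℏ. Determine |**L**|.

|L| = 6√2 ℏ ≈ 8.485ℏ

L_z,max = lℏ, so l = 8.
|L| = ℏ√(l(l+1)) = 6√2 ℏ.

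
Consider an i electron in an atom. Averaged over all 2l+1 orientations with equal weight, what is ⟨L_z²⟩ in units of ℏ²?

⟨L_z²⟩ = 14 ℏ²

For an i orbital, l = 6.
m_l ∈ {-6, -5, -4, -3, -2, -1, 0, 1, 2, 3, 4, 5, 6}.
⟨L_z²⟩ = ℏ²·l(l+1)/3 = 14ℏ².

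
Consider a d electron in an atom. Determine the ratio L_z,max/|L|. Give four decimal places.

L_z,max/|L| = 0.8165

For a d orbital, l = 2.
|L| = √6 ℏ ≈ 2.4495ℏ, while L_z,max = lℏ = 2ℏ.
L_z,max/|L| = 2/√6 = 0.8165.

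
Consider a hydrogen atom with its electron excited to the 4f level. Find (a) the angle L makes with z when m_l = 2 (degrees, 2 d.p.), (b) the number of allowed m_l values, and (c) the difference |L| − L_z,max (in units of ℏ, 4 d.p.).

θ(m_l=2) ≈ 54.74°; 7 values; |L|−L_z,max ≈ 0.4641ℏ

The 4f level has l = 3.
For m_l = 2: cos θ = 2/√12, θ ≈ 54.74°.
There are 2l+1 = 7 values of m_l.
|L| − L_z,max = (2√3 − 3)ℏ ≈ 0.4641ℏ.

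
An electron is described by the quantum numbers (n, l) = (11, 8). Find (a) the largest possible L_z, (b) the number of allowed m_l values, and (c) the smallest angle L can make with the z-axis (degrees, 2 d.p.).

L_z,max = lℏ = 8ℏ.
There are 2l+1 = 17 values of m_l.
cos θ_min = 8/√72, so θ_min ≈ 19.47°.

L_z,max = 8ℏ; 17 values; θ_min ≈ 19.47°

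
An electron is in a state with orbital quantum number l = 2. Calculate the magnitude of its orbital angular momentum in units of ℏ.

|L| = √6 ℏ ≈ 2.449ℏ

|L| = ℏ√(l(l+1)) = ℏ√(2·3) = √6 ℏ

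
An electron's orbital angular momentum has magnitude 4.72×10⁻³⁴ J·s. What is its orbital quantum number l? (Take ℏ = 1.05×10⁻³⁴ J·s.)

l = 4

In units of ℏ, |L| ≈ 4.495.
(|L|/ℏ)² = l(l+1) ≈ 20.21 ⇒ l = 4.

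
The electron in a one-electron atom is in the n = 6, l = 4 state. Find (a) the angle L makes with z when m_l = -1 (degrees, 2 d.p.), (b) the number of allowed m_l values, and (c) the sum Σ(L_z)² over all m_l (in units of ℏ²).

For m_l = -1: cos θ = -1/√20, θ ≈ 102.92°.
There are 2l+1 = 9 values of m_l.
Σ m_l² = 60, so Σ(L_z)² = 60 ℏ².

θ(m_l=-1) ≈ 102.92°; 9 values; Σ(L_z)² = 60 ℏ²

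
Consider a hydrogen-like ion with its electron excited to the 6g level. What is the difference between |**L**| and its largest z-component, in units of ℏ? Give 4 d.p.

The 6g level has l = 4.
|L| = 2√5 ℏ ≈ 4.4721ℏ, while L_z,max = lℏ = 4ℏ.
The difference is (2√5 − 4)ℏ ≈ 0.4721ℏ.

|L| − L_z,max ≈ 0.4721ℏ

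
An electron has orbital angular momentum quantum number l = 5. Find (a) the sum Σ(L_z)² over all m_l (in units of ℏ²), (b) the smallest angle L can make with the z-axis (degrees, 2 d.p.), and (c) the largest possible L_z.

Σ m_l² = 110, so Σ(L_z)² = 110 ℏ².
cos θ_min = 5/√30, so θ_min ≈ 24.09°.
L_z,max = lℏ = 5ℏ.

Σ(L_z)² = 110 ℏ²; θ_min ≈ 24.09°; L_z,max = 5ℏ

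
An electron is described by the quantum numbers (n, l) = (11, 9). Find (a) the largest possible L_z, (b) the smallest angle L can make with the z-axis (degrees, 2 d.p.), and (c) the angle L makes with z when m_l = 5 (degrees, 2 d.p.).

L_z,max = lℏ = 9ℏ.
cos θ_min = 9/√90, so θ_min ≈ 18.43°.
For m_l = 5: cos θ = 5/√90, θ ≈ 58.19°.

L_z,max = 9ℏ; θ_min ≈ 18.43°; θ(m_l=5) ≈ 58.19°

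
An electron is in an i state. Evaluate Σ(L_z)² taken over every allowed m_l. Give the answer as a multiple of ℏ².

Σ(L_z)² = 182 ℏ²

An i state has l = 6.
The allowed m_l values are -6, -5, -4, -3, -2, -1, 0, 1, 2, 3, 4, 5, 6.
Σ m_l² = 2·(1 + 4 + 9 + 16 + 25 + 36) = 182.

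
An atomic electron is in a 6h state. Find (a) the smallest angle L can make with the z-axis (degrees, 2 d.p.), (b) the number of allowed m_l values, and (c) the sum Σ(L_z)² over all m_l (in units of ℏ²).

θ_min ≈ 24.09°; 11 values; Σ(L_z)² = 110 ℏ²

The 6h subshell has l = 5.
cos θ_min = 5/√30, so θ_min ≈ 24.09°.
There are 2l+1 = 11 values of m_l.
Σ m_l² = 110, so Σ(L_z)² = 110 ℏ².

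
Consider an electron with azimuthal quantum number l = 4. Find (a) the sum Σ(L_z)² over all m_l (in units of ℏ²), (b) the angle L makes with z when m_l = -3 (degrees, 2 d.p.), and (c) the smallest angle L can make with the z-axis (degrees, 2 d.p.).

Σ m_l² = 60, so Σ(L_z)² = 60 ℏ².
For m_l = -3: cos θ = -3/√20, θ ≈ 132.13°.
cos θ_min = 4/√20, so θ_min ≈ 26.57°.

Σ(L_z)² = 60 ℏ²; θ(m_l=-3) ≈ 132.13°; θ_min ≈ 26.57°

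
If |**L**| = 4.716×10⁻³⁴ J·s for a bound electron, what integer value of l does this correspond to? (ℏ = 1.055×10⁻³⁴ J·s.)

Dividing by ℏ: |L|/ℏ ≈ 4.470.
(|L|/ℏ)² = l(l+1) ≈ 19.98 ⇒ l = 4.

l = 4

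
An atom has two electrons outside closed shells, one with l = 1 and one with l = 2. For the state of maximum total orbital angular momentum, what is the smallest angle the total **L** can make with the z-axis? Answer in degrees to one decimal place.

The total orbital quantum number L ranges from |l₁ − l₂| to l₁ + l₂ in integer steps.
L ∈ {1, 2, 3}.
The maximum is L = 3, with |L_tot| = ℏ√(3·4) = 2√3 ℏ.
The minimum angle with z is arccos(3/√12) ≈ 30.0°.

θ_min ≈ 30.0°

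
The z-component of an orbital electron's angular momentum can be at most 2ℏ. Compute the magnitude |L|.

|L| = √6 ℏ ≈ 2.449ℏ

L_z,max = lℏ, so l = 2.
|L| = ℏ√(l(l+1)) = √6 ℏ.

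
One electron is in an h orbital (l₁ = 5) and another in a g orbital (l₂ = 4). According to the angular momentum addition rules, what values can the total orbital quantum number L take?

By the triangle rule, |l₁ − l₂| ≤ L ≤ l₁ + l₂.
L ∈ {1, 2, 3, 4, 5, 6, 7, 8, 9}.

L = 1, 2, 3, 4, 5, 6, 7, 8, 9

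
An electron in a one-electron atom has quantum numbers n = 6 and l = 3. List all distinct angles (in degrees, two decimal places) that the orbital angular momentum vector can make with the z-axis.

θ ∈ {30.00°, 54.74°, 73.22°, 90.00°, 106.78°, 125.26°, 150.00°}

|L|² = l(l+1)ℏ² = 12ℏ², so |L| = 2√3 ℏ.
cos θ = m_l/√12 for each m_l ∈ {-3, -2, -1, 0, 1, 2, 3}.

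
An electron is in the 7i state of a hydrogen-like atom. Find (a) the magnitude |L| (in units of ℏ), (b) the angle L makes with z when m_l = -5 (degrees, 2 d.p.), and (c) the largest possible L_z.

|L| = √42 ℏ ≈ 6.481ℏ; θ(m_l=-5) ≈ 140.49°; L_z,max = 6ℏ

7i means n = 7, l = 6.
|L| = ℏ√(6·7) = √42 ℏ ≈ 6.481ℏ.
For m_l = -5: cos θ = -5/√42, θ ≈ 140.49°.
L_z,max = lℏ = 6ℏ.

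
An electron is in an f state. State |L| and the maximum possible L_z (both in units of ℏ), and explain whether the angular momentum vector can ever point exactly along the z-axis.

No: L_z,max = 3ℏ < |L| = 2√3 ℏ ≈ 3.464ℏ

The letter f corresponds to l = 3.
|L| = 2√3 ℏ ≈ 3.4641ℏ, while L_z,max = lℏ = 3ℏ.
Since |L| > L_z,max, the vector can never point exactly along z; the closest it comes is θ_min = arccos(3/√12) ≈ 30.0°.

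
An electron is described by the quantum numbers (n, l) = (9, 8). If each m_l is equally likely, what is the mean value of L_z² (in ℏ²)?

m_l runs from −8 to 8, i.e. {-8, -7, -6, -5, -4, -3, -2, -1, 0, 1, 2, 3, 4, 5, 6, 7, 8}.
Average of L_z² over 17 states: 408/17 ℏ² = 24 ℏ².

⟨L_z²⟩ = 24 ℏ²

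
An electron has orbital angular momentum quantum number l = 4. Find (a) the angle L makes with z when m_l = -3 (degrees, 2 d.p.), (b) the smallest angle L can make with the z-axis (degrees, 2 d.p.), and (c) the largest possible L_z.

θ(m_l=-3) ≈ 132.13°; θ_min ≈ 26.57°; L_z,max = 4ℏ

For m_l = -3: cos θ = -3/√20, θ ≈ 132.13°.
cos θ_min = 4/√20, so θ_min ≈ 26.57°.
L_z,max = lℏ = 4ℏ.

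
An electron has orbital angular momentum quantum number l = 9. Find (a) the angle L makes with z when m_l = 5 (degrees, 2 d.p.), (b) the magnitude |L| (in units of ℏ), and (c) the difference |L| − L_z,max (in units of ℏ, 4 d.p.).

For m_l = 5: cos θ = 5/√90, θ ≈ 58.19°.
|L| = ℏ√(9·10) = 3√10 ℏ ≈ 9.487ℏ.
|L| − L_z,max = (3√10 − 9)ℏ ≈ 0.4868ℏ.

θ(m_l=5) ≈ 58.19°; |L| = 3√10 ℏ ≈ 9.487ℏ; |L|−L_z,max ≈ 0.4868ℏ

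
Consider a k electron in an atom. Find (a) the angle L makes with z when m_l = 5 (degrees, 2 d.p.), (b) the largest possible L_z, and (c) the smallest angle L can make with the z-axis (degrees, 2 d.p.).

A k state has l = 7.
For m_l = 5: cos θ = 5/√56, θ ≈ 48.08°.
L_z,max = lℏ = 7ℏ.
cos θ_min = 7/√56, so θ_min ≈ 20.70°.

θ(m_l=5) ≈ 48.08°; L_z,max = 7ℏ; θ_min ≈ 20.70°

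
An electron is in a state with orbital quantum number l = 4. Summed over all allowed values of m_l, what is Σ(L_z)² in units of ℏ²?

m_l runs from −4 to 4, i.e. {-4, -3, -2, -1, 0, 1, 2, 3, 4}.
Σ m_l² = l(l+1)(2l+1)/3 = 4·5·9/3 = 60.

Σ(L_z)² = 60 ℏ²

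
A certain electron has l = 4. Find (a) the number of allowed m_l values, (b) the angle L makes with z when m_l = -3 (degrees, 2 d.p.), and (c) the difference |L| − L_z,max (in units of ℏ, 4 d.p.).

There are 2l+1 = 9 values of m_l.
For m_l = -3: cos θ = -3/√20, θ ≈ 132.13°.
|L| − L_z,max = (2√5 − 4)ℏ ≈ 0.4721ℏ.

9 values; θ(m_l=-3) ≈ 132.13°; |L|−L_z,max ≈ 0.4721ℏ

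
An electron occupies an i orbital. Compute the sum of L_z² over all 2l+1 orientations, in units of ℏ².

Σ(L_z)² = 182 ℏ²

An i state has l = 6.
m_l ∈ {-6, -5, -4, -3, -2, -1, 0, 1, 2, 3, 4, 5, 6}.
Σ m_l² = 2·(1 + 4 + 9 + 16 + 25 + 36) = 182.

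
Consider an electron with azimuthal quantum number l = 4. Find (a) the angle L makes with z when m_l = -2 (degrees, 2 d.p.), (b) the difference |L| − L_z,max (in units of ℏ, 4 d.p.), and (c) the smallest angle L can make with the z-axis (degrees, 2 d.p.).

For m_l = -2: cos θ = -2/√20, θ ≈ 116.57°.
|L| − L_z,max = (2√5 − 4)ℏ ≈ 0.4721ℏ.
cos θ_min = 4/√20, so θ_min ≈ 26.57°.

θ(m_l=-2) ≈ 116.57°; |L|−L_z,max ≈ 0.4721ℏ; θ_min ≈ 26.57°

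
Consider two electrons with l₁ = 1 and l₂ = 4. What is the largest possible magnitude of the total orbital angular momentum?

By the triangle rule, |l₁ − l₂| ≤ L ≤ l₁ + l₂.
Allowed values: L = 3, 4, 5.
The largest magnitude corresponds to L = 5: |L_tot| = ℏ√(5·6) = √30 ℏ.

|L_tot|_max = √30 ℏ ≈ 5.477ℏ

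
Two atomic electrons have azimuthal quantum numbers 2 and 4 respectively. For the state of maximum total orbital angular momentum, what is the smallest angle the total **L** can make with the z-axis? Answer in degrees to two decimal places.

θ_min ≈ 22.21°

L runs from |2 − 4| = 2 to 2 + 4 = 6.
L ∈ {2, 3, 4, 5, 6}.
The maximum is L = 6, with |L_tot| = ℏ√(6·7) = √42 ℏ.
The minimum angle with z is arccos(6/√42) ≈ 22.21°.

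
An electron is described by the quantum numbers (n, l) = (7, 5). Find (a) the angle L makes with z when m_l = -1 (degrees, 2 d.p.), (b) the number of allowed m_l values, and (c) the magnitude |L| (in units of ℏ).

For m_l = -1: cos θ = -1/√30, θ ≈ 100.52°.
There are 2l+1 = 11 values of m_l.
|L| = ℏ√(5·6) = √30 ℏ ≈ 5.477ℏ.

θ(m_l=-1) ≈ 100.52°; 11 values; |L| = √30 ℏ ≈ 5.477ℏ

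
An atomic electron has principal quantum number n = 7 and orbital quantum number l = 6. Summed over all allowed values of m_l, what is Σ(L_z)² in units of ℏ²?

Σ(L_z)² = 182 ℏ²

The allowed m_l values are -6, -5, -4, -3, -2, -1, 0, 1, 2, 3, 4, 5, 6.
Σ m_l² = 2·(1 + 4 + 9 + 16 + 25 + 36) = 182.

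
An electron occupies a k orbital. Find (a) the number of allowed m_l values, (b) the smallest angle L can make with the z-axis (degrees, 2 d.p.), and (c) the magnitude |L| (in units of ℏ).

The letter k corresponds to l = 7.
There are 2l+1 = 15 values of m_l.
cos θ_min = 7/√56, so θ_min ≈ 20.70°.
|L| = ℏ√(7·8) = 2√14 ℏ ≈ 7.483ℏ.

15 values; θ_min ≈ 20.70°; |L| = 2√14 ℏ ≈ 7.483ℏ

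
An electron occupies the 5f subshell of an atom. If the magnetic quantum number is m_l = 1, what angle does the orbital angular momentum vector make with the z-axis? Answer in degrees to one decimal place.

5f means n = 5, l = 3.
|L| = √(l(l+1)) ℏ = 2√3 ℏ.
L_z = m_l ℏ = 1ℏ.
cos θ = L_z/|L| = 1/√12, so θ ≈ 73.2°.

θ ≈ 73.2°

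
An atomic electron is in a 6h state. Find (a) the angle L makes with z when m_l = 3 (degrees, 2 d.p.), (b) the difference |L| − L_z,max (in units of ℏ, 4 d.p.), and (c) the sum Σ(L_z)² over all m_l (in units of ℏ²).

θ(m_l=3) ≈ 56.79°; |L|−L_z,max ≈ 0.4772ℏ; Σ(L_z)² = 110 ℏ²

6h means n = 6, l = 5.
For m_l = 3: cos θ = 3/√30, θ ≈ 56.79°.
|L| − L_z,max = (√30 − 5)ℏ ≈ 0.4772ℏ.
Σ m_l² = 110, so Σ(L_z)² = 110 ℏ².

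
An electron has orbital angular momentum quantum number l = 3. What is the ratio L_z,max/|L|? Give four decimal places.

|L| = 2√3 ℏ ≈ 3.4641ℏ, while L_z,max = lℏ = 3ℏ.
L_z,max/|L| = 3/√12 = 0.8660.

L_z,max/|L| = 0.8660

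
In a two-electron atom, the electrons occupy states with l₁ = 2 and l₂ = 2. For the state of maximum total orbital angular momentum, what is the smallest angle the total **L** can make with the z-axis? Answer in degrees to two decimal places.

θ_min ≈ 26.57°

L runs from |2 − 2| = 0 to 2 + 2 = 4.
So L can be 0, 1, 2, 3, 4.
The maximum is L = 4, with |L_tot| = ℏ√(4·5) = 2√5 ℏ.
The minimum angle with z is arccos(4/√20) ≈ 26.57°.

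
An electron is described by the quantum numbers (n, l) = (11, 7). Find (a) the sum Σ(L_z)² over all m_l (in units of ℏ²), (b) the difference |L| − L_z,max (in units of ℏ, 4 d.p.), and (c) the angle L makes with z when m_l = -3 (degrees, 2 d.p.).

Σ m_l² = 280, so Σ(L_z)² = 280 ℏ².
|L| − L_z,max = (2√14 − 7)ℏ ≈ 0.4833ℏ.
For m_l = -3: cos θ = -3/√56, θ ≈ 113.63°.

Σ(L_z)² = 280 ℏ²; |L|−L_z,max ≈ 0.4833ℏ; θ(m_l=-3) ≈ 113.63°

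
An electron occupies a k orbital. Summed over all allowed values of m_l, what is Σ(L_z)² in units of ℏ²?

Σ(L_z)² = 280 ℏ²

For a k orbital, l = 7.
m_l ∈ {-7, -6, -5, -4, -3, -2, -1, 0, 1, 2, 3, 4, 5, 6, 7}.
Summing m² from −7 to 7: Σ m_l² = 280.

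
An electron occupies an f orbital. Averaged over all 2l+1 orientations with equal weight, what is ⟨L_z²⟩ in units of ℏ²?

⟨L_z²⟩ = 4 ℏ²

The letter f corresponds to l = 3.
The allowed m_l values are -3, -2, -1, 0, 1, 2, 3.
Average of L_z² over 7 states: 28/7 ℏ² = 4 ℏ².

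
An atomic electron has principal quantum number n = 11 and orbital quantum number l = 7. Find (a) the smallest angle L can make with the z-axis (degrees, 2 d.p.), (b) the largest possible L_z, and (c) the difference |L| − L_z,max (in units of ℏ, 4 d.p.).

cos θ_min = 7/√56, so θ_min ≈ 20.70°.
L_z,max = lℏ = 7ℏ.
|L| − L_z,max = (2√14 − 7)ℏ ≈ 0.4833ℏ.

θ_min ≈ 20.70°; L_z,max = 7ℏ; |L|−L_z,max ≈ 0.4833ℏ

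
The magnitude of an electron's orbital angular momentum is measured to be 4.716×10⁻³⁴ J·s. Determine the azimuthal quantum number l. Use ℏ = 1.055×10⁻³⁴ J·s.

l = 4

|L|/ℏ = (4.716×10⁻³⁴)/(1.055×10⁻³⁴) ≈ 4.470.
Set l(l+1) = 19.98; the integer solution is l = 4.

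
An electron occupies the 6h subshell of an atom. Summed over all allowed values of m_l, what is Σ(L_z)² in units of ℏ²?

Σ(L_z)² = 110 ℏ²

The 6h subshell has l = 5.
m_l runs from −5 to 5, i.e. {-5, -4, -3, -2, -1, 0, 1, 2, 3, 4, 5}.
Σ m_l² = 2·(1 + 4 + 9 + 16 + 25) = 110.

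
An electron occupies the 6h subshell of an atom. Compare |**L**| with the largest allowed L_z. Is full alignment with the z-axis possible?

No: L_z,max = 5ℏ < |L| = √30 ℏ ≈ 5.477ℏ

6h means n = 6, l = 5.
|L| = √30 ℏ ≈ 5.4772ℏ, while L_z,max = lℏ = 5ℏ.
Since |L| > L_z,max, the vector can never point exactly along z; the closest it comes is θ_min = arccos(5/√30) ≈ 24.1°.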